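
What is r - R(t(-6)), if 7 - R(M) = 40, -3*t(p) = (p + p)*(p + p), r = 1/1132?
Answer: 37357/1132 ≈ 33.001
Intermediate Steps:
r = 1/1132 ≈ 0.00088339
t(p) = -4*p²/3 (t(p) = -(p + p)*(p + p)/3 = -2*p*2*p/3 = -4*p²/3)
R(M) = -33 (R(M) = 7 - 1*40 = 7 - 40 = -33)
r - R(t(-6)) = 1/1132 - 1*(-33) = 1/1132 + 33 = 37357/1132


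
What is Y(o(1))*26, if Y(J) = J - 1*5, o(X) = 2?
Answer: -78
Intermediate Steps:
Y(J) = -5 + J (Y(J) = J - 5 = -5 + J)
Y(o(1))*26 = (-5 + 2)*26 = -3*26 = -78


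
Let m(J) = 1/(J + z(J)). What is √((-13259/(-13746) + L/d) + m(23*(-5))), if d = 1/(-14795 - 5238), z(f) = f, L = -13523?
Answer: √169241711706165988095/790395 ≈ 16459.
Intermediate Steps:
d = -1/20033 (d = 1/(-20033) = -1/20033 ≈ -4.9918e-5)
m(J) = 1/(2*J) (m(J) = 1/(J + J) = 1/(2*J))
√((-13259/(-13746) + L/d) + m(23*(-5))) = √((-13259/(-13746) - 13523/(-1/20033)) + 1/(2*((23*(-5))))) = √((-13259*(-1/13746) - 13523*(-20033)) + (½)/(-115)) = √((13259/13746 + 270906259) + (½)*(-1/115)) = √(3723877449473/13746 - 1/230) = √(214122953341261/790395) = √169241711706165988095/790395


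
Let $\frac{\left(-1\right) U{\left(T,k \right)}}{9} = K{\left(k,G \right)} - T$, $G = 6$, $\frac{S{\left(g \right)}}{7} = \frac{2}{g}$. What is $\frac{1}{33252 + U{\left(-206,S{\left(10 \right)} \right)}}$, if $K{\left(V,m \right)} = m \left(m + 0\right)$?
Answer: $\frac{1}{31074} \approx 3.2181 \cdot 10^{-5}$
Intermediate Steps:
$S{\left(g \right)} = \frac{14}{g}$ ($S{\left(g \right)} = 7 \frac{2}{g} = \frac{14}{g}$)
$K{\left(V,m \right)} = m^{2}$ ($K{\left(V,m \right)} = m m = m^{2}$)
$U{\left(T,k \right)} = -324 + 9 T$ ($U{\left(T,k \right)} = - 9 \left(6^{2} - T\right) = - 9 \left(36 - T\right) = -324 + 9 T$)
$\frac{1}{33252 + U{\left(-206,S{\left(10 \right)} \right)}} = \frac{1}{33252 + \left(-324 + 9 \left(-206\right)\right)} = \frac{1}{33252 - 2178} = \frac{1}{31074}$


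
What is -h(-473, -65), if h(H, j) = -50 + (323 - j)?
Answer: -338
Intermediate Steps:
h(H, j) = 273 - j
-h(-473, -65) = -(273 - 1*(-65)) = -(273 + 65) = -1*338 = -338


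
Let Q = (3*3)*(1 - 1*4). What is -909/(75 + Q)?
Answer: -303/16 ≈ -18.938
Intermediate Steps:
Q = -27 (Q = 9*(1 - 4) = 9*(-3) = -27)
-909/(75 + Q) = -909/(75 - 27) = -909/48 = -909*1/48 = -303/16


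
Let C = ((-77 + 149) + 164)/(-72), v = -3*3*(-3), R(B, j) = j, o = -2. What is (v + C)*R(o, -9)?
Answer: -427/2 ≈ -213.50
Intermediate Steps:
v = 27 (v = -3*3*(-3) = -9*(-3) = 27)
C = -59/18 (C = (72 + 164)*(-1/72) = 236*(-1/72) = -59/18 ≈ -3.2778)
(v + C)*R(o, -9) = (27 - 59/18)*(-9) = (427/18)*(-9) = -427/2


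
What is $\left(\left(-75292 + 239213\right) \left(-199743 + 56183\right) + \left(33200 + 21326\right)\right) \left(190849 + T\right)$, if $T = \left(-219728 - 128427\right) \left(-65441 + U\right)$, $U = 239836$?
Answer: $1428802952693013231984$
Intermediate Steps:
$T = -60716491225$ ($T = \left(-219728 - 128427\right) \left(-65441 + 239836\right) = \left(-348155\right) 174395 = -60716491225$)
$\left(\left(-75292 + 239213\right) \left(-199743 + 56183\right) + \left(33200 + 21326\right)\right) \left(190849 + T\right) = \left(\left(-75292 + 239213\right) \left(-199743 + 56183\right) + \left(33200 + 21326\right)\right) \left(190849 - 60716491225\right) = \left(163921 \left(-143560\right) + 54526\right) \left(-60716300376\right) = \left(-23532498760 + 54526\right) \left(-60716300376\right) = \left(-23532444234\right) \left(-60716300376\right) = 1428802952693013231984$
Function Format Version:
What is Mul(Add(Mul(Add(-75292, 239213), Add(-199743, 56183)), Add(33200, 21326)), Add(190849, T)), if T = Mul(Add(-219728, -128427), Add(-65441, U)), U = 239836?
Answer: 1428802952693013231984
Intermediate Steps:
T = -60716491225 (T = Mul(Add(-219728, -128427), Add(-65441, 239836)) = Mul(-348155, 174395) = -60716491225)
Mul(Add(Mul(Add(-75292, 239213), Add(-199743, 56183)), Add(33200, 21326)), Add(190849, T)) = Mul(Add(Mul(Add(-75292, 239213), Add(-199743, 56183)), Add(33200, 21326)), Add(190849, -60716491225)) = Mul(Add(Mul(163921, -143560), 54526), -60716300376) = Mul(Add(-23532498760, 54526), -60716300376) = Mul(-23532444234, -60716300376) = 1428802952693013231984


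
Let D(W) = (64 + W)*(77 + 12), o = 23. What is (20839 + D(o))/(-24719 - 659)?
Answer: -14291/12689 ≈ -1.1263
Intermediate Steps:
D(W) = 5696 + 89*W (D(W) = (64 + W)*89 = 5696 + 89*W)
(20839 + D(o))/(-24719 - 659) = (20839 + (5696 + 89*23))/(-24719 - 659) = (20839 + (5696 + 2047))/(-25378) = (20839 + 7743)*(-1/25378) = 28582*(-1/25378) = -14291/12689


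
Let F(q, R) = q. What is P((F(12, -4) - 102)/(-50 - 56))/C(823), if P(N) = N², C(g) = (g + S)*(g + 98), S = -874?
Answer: -225/14660171 ≈ -1.5348e-5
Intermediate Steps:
C(g) = (-874 + g)*(98 + g) (C(g) = (g - 874)*(g + 98) = (-874 + g)*(98 + g))
P((F(12, -4) - 102)/(-50 - 56))/C(823) = ((12 - 102)/(-50 - 56))²/(-85652 + 823² - 776*823) = (-90/(-106))²/(-85652 + 677329 - 638648) = (-90*(-1/106))²/(-46971) = (45/53)²*(-1/46971) = (2025/2809)*(-1/46971) = -225/14660171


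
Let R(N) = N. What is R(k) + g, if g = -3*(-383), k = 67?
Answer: 1216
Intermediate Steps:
g = 1149
R(k) + g = 67 + 1149 = 1216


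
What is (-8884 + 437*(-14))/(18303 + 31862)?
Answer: -15002/50165 ≈ -0.29905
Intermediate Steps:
(-8884 + 437*(-14))/(18303 + 31862) = (-8884 - 6118)/50165 = -15002*1/50165 = -15002/50165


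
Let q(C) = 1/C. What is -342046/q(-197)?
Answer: 67383062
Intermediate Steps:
-342046/q(-197) = -342046/(1/(-197)) = -342046/(-1/197) = -342046*(-197) = 67383062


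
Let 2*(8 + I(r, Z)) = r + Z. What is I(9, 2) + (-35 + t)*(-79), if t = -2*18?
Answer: 11213/2 ≈ 5606.5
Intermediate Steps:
t = -36
I(r, Z) = -8 + Z/2 + r/2 (I(r, Z) = -8 + (r + Z)/2 = -8 + (Z + r)/2 = -8 + (Z/2 + r/2) = -8 + Z/2 + r/2)
I(9, 2) + (-35 + t)*(-79) = (-8 + (½)*2 + (½)*9) + (-35 - 36)*(-79) = (-8 + 1 + 9/2) - 71*(-79) = -5/2 + 5609 = 11213/2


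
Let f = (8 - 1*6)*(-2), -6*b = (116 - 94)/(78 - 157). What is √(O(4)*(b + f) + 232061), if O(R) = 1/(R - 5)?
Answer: √13034856378/237 ≈ 481.73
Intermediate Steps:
O(R) = 1/(-5 + R)
b = 11/237 (b = -(116 - 94)/(6*(78 - 157)) = -11/(3*(-79)) = -11*(-1)/(3*79) = -⅙*(-22/79) = 11/237 ≈ 0.046413)
f = -4 (f = (8 - 6)*(-2) = 2*(-2) = -4)
√(O(4)*(b + f) + 232061) = √((11/237 - 4)/(-5 + 4) + 232061) = √(-937/237/(-1) + 232061) = √(-1*(-937/237) + 232061) = √(937/237 + 232061) = √(54999394/237) = √13034856378/237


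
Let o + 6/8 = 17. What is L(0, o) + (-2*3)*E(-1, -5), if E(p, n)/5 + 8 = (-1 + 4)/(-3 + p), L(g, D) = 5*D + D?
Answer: 360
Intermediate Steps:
o = 65/4 (o = -¾ + 17 = 65/4 ≈ 16.250)
L(g, D) = 6*D
E(p, n) = -40 + 15/(-3 + p) (E(p, n) = -40 + 5*((-1 + 4)/(-3 + p)) = -40 + 5*(3/(-3 + p)) = -40 + 15/(-3 + p))
L(0, o) + (-2*3)*E(-1, -5) = 6*(65/4) + (-2*3)*(5*(27 - 8*(-1))/(-3 - 1)) = 195/2 - 30*(27 + 8)/(-4) = 195/2 - 30*(-1)*35/4 = 195/2 - 6*(-175/4) = 195/2 + 525/2 = 360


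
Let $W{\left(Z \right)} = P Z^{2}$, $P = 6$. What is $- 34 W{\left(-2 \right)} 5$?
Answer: $-4080$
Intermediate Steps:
$W{\left(Z \right)} = 6 Z^{2}$
$- 34 W{\left(-2 \right)} 5 = - 34 \cdot 6 \left(-2\right)^{2} \cdot 5 = - 34 \cdot 6 \cdot 4 \cdot 5 = \left(-34\right) 24 \cdot 5 = \left(-816\right) 5 = -4080$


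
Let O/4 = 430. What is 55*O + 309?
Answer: 94909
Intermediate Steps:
O = 1720 (O = 4*430 = 1720)
55*O + 309 = 55*1720 + 309 = 94600 + 309 = 94909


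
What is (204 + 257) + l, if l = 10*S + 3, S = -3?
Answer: 434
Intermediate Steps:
l = -27 (l = 10*(-3) + 3 = -30 + 3 = -27)
(204 + 257) + l = (204 + 257) - 27 = 461 - 27 = 434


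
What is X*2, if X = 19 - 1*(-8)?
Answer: 54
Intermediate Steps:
X = 27 (X = 19 + 8 = 27)
X*2 = 27*2 = 54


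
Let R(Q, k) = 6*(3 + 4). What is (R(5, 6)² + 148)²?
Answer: 3655744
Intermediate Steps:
R(Q, k) = 42 (R(Q, k) = 6*7 = 42)
(R(5, 6)² + 148)² = (42² + 148)² = (1764 + 148)² = 1912² = 3655744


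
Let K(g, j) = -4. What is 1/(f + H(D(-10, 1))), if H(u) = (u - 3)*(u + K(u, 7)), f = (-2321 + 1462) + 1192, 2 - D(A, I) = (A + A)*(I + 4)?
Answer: 1/10035 ≈ 9.9651e-5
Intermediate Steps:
D(A, I) = 2 - 2*A*(4 + I) (D(A, I) = 2 - (A + A)*(I + 4) = 2 - 2*A*(4 + I))
f = 333 (f = -859 + 1192 = 333)
H(u) = (-4 + u)*(-3 + u) (H(u) = (u - 3)*(u - 4) = (-3 + u)*(-4 + u) = (-4 + u)*(-3 + u))
1/(f + H(D(-10, 1))) = 1/(333 + (12 + (2 - 8*(-10) - 2*(-10)*1)² - 7*(2 - 8*(-10) - 2*(-10)*1))) = 1/(333 + (12 + (2 + 80 + 20)² - 7*(2 + 80 + 20))) = 1/(333 + (12 + 102² - 7*102)) = 1/(333 + (12 + 10404 - 714)) = 1/(333 + 9702) = 1/10035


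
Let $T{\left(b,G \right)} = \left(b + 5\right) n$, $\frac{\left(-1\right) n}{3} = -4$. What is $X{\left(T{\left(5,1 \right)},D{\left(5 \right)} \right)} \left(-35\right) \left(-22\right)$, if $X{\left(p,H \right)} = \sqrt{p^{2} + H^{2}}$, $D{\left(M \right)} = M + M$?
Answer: $7700 \sqrt{145} \approx 92720.0$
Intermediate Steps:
$n = 12$ ($n = \left(-3\right) \left(-4\right) = 12$)
$T{\left(b,G \right)} = 60 + 12 b$ ($T{\left(b,G \right)} = \left(b + 5\right) 12 = \left(5 + b\right) 12 = 60 + 12 b$)
$D{\left(M \right)} = 2 M$
$X{\left(p,H \right)} = \sqrt{H^{2} + p^{2}}$
$X{\left(T{\left(5,1 \right)},D{\left(5 \right)} \right)} \left(-35\right) \left(-22\right) = \sqrt{\left(2 \cdot 5\right)^{2} + \left(60 + 12 \cdot 5\right)^{2}} \left(-35\right) \left(-22\right) = \sqrt{10^{2} + \left(60 + 60\right)^{2}} \left(-35\right) \left(-22\right) = \sqrt{100 + 120^{2}} \left(-35\right) \left(-22\right) = \sqrt{100 + 14400} \left(-35\right) \left(-22\right) = \sqrt{14500} \left(-35\right) \left(-22\right) = 10 \sqrt{145} \left(-35\right) \left(-22\right) = - 350 \sqrt{145} \left(-22\right) = 7700 \sqrt{145}$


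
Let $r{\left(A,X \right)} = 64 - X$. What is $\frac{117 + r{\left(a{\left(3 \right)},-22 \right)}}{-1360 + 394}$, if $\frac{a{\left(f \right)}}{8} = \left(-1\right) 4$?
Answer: $- \frac{29}{138} \approx -0.21014$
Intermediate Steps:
$a{\left(f \right)} = -32$ ($a{\left(f \right)} = 8 \left(\left(-1\right) 4\right) = 8 \left(-4\right) = -32$)
$\frac{117 + r{\left(a{\left(3 \right)},-22 \right)}}{-1360 + 394} = \frac{117 + \left(64 - -22\right)}{-1360 + 394} = \frac{117 + \left(64 + 22\right)}{-966} = \left(117 + 86\right) \left(- \frac{1}{966}\right) = 203 \left(- \frac{1}{966}\right) = - \frac{29}{138}$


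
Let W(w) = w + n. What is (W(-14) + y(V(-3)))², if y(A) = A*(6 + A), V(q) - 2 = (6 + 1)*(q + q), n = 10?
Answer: 1838736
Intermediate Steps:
V(q) = 2 + 14*q (V(q) = 2 + (6 + 1)*(q + q) = 2 + 7*(2*q) = 2 + 14*q)
W(w) = 10 + w (W(w) = w + 10 = 10 + w)
(W(-14) + y(V(-3)))² = ((10 - 14) + (2 + 14*(-3))*(6 + (2 + 14*(-3))))² = (-4 + (2 - 42)*(6 + (2 - 42)))² = (-4 - 40*(6 - 40))² = (-4 - 40*(-34))² = (-4 + 1360)² = 1356² = 1838736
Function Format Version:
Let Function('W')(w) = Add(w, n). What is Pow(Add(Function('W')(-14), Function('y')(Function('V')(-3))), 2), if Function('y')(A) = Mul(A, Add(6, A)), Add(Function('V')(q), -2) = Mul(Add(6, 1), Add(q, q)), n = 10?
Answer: 1838736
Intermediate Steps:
Function('V')(q) = Add(2, Mul(14, q)) (Function('V')(q) = Add(2, Mul(Add(6, 1), Add(q, q))) = Add(2, Mul(7, Mul(2, q))) = Add(2, Mul(14, q)))
Function('W')(w) = Add(10, w) (Function('W')(w) = Add(w, 10) = Add(10, w))
Pow(Add(Function('W')(-14), Function('y')(Function('V')(-3))), 2) = Pow(Add(Add(10, -14), Mul(Add(2, Mul(14, -3)), Add(6, Add(2, Mul(14, -3))))), 2) = Pow(Add(-4, Mul(Add(2, -42), Add(6, Add(2, -42)))), 2) = Pow(Add(-4, Mul(-40, Add(6, -40))), 2) = Pow(Add(-4, Mul(-40, -34)), 2) = Pow(Add(-4, 1360), 2) = Pow(1356, 2) = 1838736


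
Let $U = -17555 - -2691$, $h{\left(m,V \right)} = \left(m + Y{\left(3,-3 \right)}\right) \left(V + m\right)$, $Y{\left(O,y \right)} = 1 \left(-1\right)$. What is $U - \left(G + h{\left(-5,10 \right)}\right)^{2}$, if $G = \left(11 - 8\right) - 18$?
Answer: $-16889$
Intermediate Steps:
$Y{\left(O,y \right)} = -1$
$h{\left(m,V \right)} = \left(-1 + m\right) \left(V + m\right)$ ($h{\left(m,V \right)} = \left(m - 1\right) \left(V + m\right) = \left(-1 + m\right) \left(V + m\right)$)
$G = -15$ ($G = 3 - 18 = -15$)
$U = -14864$ ($U = -17555 + 2691 = -14864$)
$U - \left(G + h{\left(-5,10 \right)}\right)^{2} = -14864 - \left(-15 + \left(\left(-5\right)^{2} - 10 - -5 + 10 \left(-5\right)\right)\right)^{2} = -14864 - \left(-15 + \left(25 - 10 + 5 - 50\right)\right)^{2} = -14864 - \left(-15 - 30\right)^{2} = -14864 - \left(-45\right)^{2} = -14864 - 2025 = -16889$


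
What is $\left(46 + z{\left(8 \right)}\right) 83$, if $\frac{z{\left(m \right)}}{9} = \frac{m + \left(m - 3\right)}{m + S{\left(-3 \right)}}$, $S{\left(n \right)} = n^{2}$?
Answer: $\frac{74617}{17} \approx 4389.2$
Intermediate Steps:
$z{\left(m \right)} = \frac{9 \left(-3 + 2 m\right)}{9 + m}$ ($z{\left(m \right)} = 9 \frac{m + \left(m - 3\right)}{m + \left(-3\right)^{2}} = 9 \frac{m + \left(m - 3\right)}{m + 9} = 9 \frac{m + \left(-3 + m\right)}{9 + m} = 9 \frac{-3 + 2 m}{9 + m} = \frac{9 \left(-3 + 2 m\right)}{9 + m}$)
$\left(46 + z{\left(8 \right)}\right) 83 = \left(46 + \frac{9 \left(-3 + 2 \cdot 8\right)}{9 + 8}\right) 83 = \left(46 + \frac{9 \left(-3 + 16\right)}{17}\right) 83 = \left(46 + 9 \cdot \frac{1}{17} \cdot 13\right) 83 = \left(46 + \frac{117}{17}\right) 83 = \frac{899}{17} \cdot 83 = \frac{74617}{17}$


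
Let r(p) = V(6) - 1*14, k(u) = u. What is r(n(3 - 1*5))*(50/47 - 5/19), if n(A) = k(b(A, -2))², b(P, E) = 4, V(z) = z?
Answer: -5720/893 ≈ -6.4054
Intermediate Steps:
n(A) = 16 (n(A) = 4² = 16)
r(p) = -8 (r(p) = 6 - 1*14 = 6 - 14 = -8)
r(n(3 - 1*5))*(50/47 - 5/19) = -8*(50/47 - 5/19) = -8*715/893 = -5720/893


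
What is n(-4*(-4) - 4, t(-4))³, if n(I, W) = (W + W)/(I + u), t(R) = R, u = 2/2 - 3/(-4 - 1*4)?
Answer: -262144/1225043 ≈ -0.21399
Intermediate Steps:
u = 11/8 (u = 2*(½) - 3/(-4 - 4) = 1 - 3/(-8) = 1 - 3*(-⅛) = 1 + 3/8 = 11/8 ≈ 1.3750)
n(I, W) = 2*W/(11/8 + I) (n(I, W) = (W + W)/(I + 11/8) = (2*W)/(11/8 + I) = 2*W/(11/8 + I))
n(-4*(-4) - 4, t(-4))³ = (16*(-4)/(11 + 8*(-4*(-4) - 4)))³ = (16*(-4)/(11 + 8*(16 - 4)))³ = (16*(-4)/(11 + 8*12))³ = (16*(-4)/(11 + 96))³ = (16*(-4)/107)³ = (16*(-4)*(1/107))³ = (-64/107)³ = -262144/1225043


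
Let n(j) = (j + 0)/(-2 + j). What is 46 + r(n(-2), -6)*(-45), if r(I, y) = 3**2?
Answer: -359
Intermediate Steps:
n(j) = j/(-2 + j)
r(I, y) = 9
46 + r(n(-2), -6)*(-45) = 46 + 9*(-45) = 46 - 405 = -359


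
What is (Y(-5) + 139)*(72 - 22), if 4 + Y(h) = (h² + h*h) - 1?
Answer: 9200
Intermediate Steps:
Y(h) = -5 + 2*h² (Y(h) = -4 + ((h² + h*h) - 1) = -4 + ((h² + h²) - 1) = -4 + (2*h² - 1) = -4 + (-1 + 2*h²) = -5 + 2*h²)
(Y(-5) + 139)*(72 - 22) = ((-5 + 2*(-5)²) + 139)*(72 - 22) = ((-5 + 2*25) + 139)*50 = ((-5 + 50) + 139)*50 = (45 + 139)*50 = 184*50 = 9200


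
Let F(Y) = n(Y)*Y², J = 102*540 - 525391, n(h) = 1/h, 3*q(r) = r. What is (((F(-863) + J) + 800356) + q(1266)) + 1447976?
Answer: 1777580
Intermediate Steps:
q(r) = r/3
n(h) = 1/h
J = -470311 (J = 55080 - 525391 = -470311)
F(Y) = Y (F(Y) = Y²/Y = Y)
(((F(-863) + J) + 800356) + q(1266)) + 1447976 = (((-863 - 470311) + 800356) + (⅓)*1266) + 1447976 = ((-471174 + 800356) + 422) + 1447976 = (329182 + 422) + 1447976 = 329604 + 1447976 = 1777580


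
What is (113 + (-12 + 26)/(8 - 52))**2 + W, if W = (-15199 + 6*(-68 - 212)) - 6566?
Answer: -5201939/484 ≈ -10748.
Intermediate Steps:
W = -23445 (W = (-15199 + 6*(-280)) - 6566 = (-15199 - 1680) - 6566 = -16879 - 6566 = -23445)
(113 + (-12 + 26)/(8 - 52))**2 + W = (113 + (-12 + 26)/(8 - 52))**2 - 23445 = (113 + 14/(-44))**2 - 23445 = (113 + 14*(-1/44))**2 - 23445 = (113 - 7/22)**2 - 23445 = (2479/22)**2 - 23445 = 6145441/484 - 23445 = -5201939/484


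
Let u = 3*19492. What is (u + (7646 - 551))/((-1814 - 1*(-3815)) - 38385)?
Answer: -21857/12128 ≈ -1.8022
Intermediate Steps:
u = 58476
(u + (7646 - 551))/((-1814 - 1*(-3815)) - 38385) = (58476 + (7646 - 551))/((-1814 - 1*(-3815)) - 38385) = (58476 + 7095)/((-1814 + 3815) - 38385) = 65571/(2001 - 38385) = 65571/(-36384) = 65571*(-1/36384) = -21857/12128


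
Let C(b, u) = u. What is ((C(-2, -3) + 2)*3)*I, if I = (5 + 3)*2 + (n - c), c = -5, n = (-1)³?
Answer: -60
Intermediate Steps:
n = -1
I = 20 (I = (5 + 3)*2 + (-1 - 1*(-5)) = 8*2 + (-1 + 5) = 16 + 4 = 20)
((C(-2, -3) + 2)*3)*I = ((-3 + 2)*3)*20 = -1*3*20 = -3*20 = -60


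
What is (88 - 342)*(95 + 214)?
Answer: -78486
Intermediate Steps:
(88 - 342)*(95 + 214) = -254*309 = -78486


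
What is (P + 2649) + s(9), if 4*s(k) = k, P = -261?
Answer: 9561/4 ≈ 2390.3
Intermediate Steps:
s(k) = k/4
(P + 2649) + s(9) = (-261 + 2649) + (¼)*9 = 2388 + 9/4 = 9561/4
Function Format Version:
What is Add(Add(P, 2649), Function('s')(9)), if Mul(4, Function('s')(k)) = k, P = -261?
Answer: Rational(9561, 4) ≈ 2390.3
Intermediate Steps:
Function('s')(k) = Mul(Rational(1, 4), k)
Add(Add(P, 2649), Function('s')(9)) = Add(Add(-261, 2649), Mul(Rational(1, 4), 9)) = Add(2388, Rational(9, 4)) = Rational(9561, 4)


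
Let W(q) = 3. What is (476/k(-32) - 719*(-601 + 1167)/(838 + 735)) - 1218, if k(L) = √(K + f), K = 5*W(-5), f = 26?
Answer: -2322868/1573 + 476*√41/41 ≈ -1402.4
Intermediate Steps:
K = 15 (K = 5*3 = 15)
k(L) = √41 (k(L) = √(15 + 26) = √41)
(476/k(-32) - 719*(-601 + 1167)/(838 + 735)) - 1218 = (476/(√41) - 719*(-601 + 1167)/(838 + 735)) - 1218 = (476*(√41/41) - 719/(1573/566)) - 1218 = (476*√41/41 - 719/(1573*(1/566))) - 1218 = (476*√41/41 - 719/1573/566) - 1218 = (476*√41/41 - 719*566/1573) - 1218 = (476*√41/41 - 406954/1573) - 1218 = (-406954/1573 + 476*√41/41) - 1218 = -2322868/1573 + 476*√41/41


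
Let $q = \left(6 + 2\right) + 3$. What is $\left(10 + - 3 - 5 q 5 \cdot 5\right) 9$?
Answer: $37215$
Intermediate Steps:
$q = 11$ ($q = 8 + 3 = 11$)
$\left(10 + - 3 - 5 q 5 \cdot 5\right) 9 = \left(10 + - 3 \left(-5\right) 11 \cdot 5 \cdot 5\right) 9 = \left(10 + - 3 \left(\left(-55\right) 5\right) 5\right) 9 = \left(10 + \left(-3\right) \left(-275\right) 5\right) 9 = \left(10 + 825 \cdot 5\right) 9 = \left(10 + 4125\right) 9 = 4135 \cdot 9 = 37215$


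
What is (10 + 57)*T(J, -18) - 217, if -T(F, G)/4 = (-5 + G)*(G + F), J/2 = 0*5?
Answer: -111169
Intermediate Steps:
J = 0 (J = 2*(0*5) = 2*0 = 0)
T(F, G) = -4*(-5 + G)*(F + G) (T(F, G) = -4*(-5 + G)*(G + F) = -4*(-5 + G)*(F + G))
(10 + 57)*T(J, -18) - 217 = (10 + 57)*(-4*(-18)**2 + 20*0 + 20*(-18) - 4*0*(-18)) - 217 = 67*(-4*324 + 0 - 360 + 0) - 217 = 67*(-1296 + 0 - 360 + 0) - 217 = 67*(-1656) - 217 = -110952 - 217 = -111169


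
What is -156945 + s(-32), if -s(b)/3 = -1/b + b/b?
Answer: -5022339/32 ≈ -1.5695e+5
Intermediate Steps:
s(b) = -3 + 3/b (s(b) = -3*(-1/b + b/b) = -3*(-1/b + 1) = -3*(1 - 1/b) = -3 + 3/b)
-156945 + s(-32) = -156945 + (-3 + 3/(-32)) = -156945 + (-3 + 3*(-1/32)) = -156945 + (-3 - 3/32) = -156945 - 99/32 = -5022339/32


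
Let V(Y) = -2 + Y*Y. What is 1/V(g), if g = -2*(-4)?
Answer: 1/62 ≈ 0.016129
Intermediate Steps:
g = 8
V(Y) = -2 + Y**2
1/V(g) = 1/(-2 + 8**2) = 1/(-2 + 64) = 1/62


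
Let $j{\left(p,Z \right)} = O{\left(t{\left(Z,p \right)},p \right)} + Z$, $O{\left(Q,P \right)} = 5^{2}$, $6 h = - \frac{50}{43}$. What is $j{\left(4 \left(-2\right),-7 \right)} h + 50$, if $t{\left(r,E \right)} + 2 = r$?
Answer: $\frac{2000}{43} \approx 46.512$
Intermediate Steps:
$h = - \frac{25}{129}$ ($h = \frac{\left(-50\right) \frac{1}{43}}{6} = \frac{1}{6} \left(- \frac{50}{43}\right) = - \frac{25}{129} \approx -0.1938$)
$t{\left(r,E \right)} = -2 + r$
$O{\left(Q,P \right)} = 25$
$j{\left(p,Z \right)} = 25 + Z$
$j{\left(4 \left(-2\right),-7 \right)} h + 50 = \left(25 - 7\right) \left(- \frac{25}{129}\right) + 50 = 18 \left(- \frac{25}{129}\right) + 50 = - \frac{150}{43} + 50 = \frac{2000}{43}$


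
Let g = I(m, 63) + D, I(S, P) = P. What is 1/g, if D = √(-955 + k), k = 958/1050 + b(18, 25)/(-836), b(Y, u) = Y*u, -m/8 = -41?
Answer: 13825350/1080489703 - 5*I*√1838926508034/1080489703 ≈ 0.012795 - 0.0062753*I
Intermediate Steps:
m = 328 (m = -8*(-41) = 328)
k = 82097/219450 (k = 958/1050 + (18*25)/(-836) = 958*(1/1050) + 450*(-1/836) = 479/525 - 225/418 = 82097/219450 ≈ 0.37410)
D = I*√1838926508034/43890 (D = √(-955 + 82097/219450) = √(-209492653/219450) = I*√1838926508034/43890 ≈ 30.897*I)
g = 63 + I*√1838926508034/43890 ≈ 63.0 + 30.897*I
1/g = 1/(63 + I*√1838926508034/43890)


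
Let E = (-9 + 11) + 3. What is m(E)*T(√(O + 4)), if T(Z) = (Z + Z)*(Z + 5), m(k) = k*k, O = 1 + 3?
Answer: 400 + 500*√2 ≈ 1107.1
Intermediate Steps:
E = 5 (E = 2 + 3 = 5)
O = 4
m(k) = k²
T(Z) = 2*Z*(5 + Z) (T(Z) = (2*Z)*(5 + Z) = 2*Z*(5 + Z))
m(E)*T(√(O + 4)) = 5²*(2*√(4 + 4)*(5 + √(4 + 4))) = 25*(2*√8*(5 + √8)) = 25*(2*(2*√2)*(5 + 2*√2)) = 25*(4*√2*(5 + 2*√2)) = 100*√2*(5 + 2*√2)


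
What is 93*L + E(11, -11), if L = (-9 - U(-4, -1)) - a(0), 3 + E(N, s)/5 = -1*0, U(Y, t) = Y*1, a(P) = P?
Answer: -480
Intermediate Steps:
U(Y, t) = Y
E(N, s) = -15 (E(N, s) = -15 + 5*(-1*0) = -15 + 5*0 = -15 + 0 = -15)
L = -5 (L = (-9 - 1*(-4)) - 1*0 = (-9 + 4) + 0 = -5 + 0 = -5)
93*L + E(11, -11) = 93*(-5) - 15 = -465 - 15 = -480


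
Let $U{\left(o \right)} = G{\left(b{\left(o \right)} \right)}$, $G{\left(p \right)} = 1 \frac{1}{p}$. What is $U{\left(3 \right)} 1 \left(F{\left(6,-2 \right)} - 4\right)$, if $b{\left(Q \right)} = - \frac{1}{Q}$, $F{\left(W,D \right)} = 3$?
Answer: $3$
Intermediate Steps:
$G{\left(p \right)} = \frac{1}{p}$
$U{\left(o \right)} = - o$ ($U{\left(o \right)} = \frac{1}{\left(-1\right) \frac{1}{o}} = - o$)
$U{\left(3 \right)} 1 \left(F{\left(6,-2 \right)} - 4\right) = \left(-1\right) 3 \cdot 1 \left(3 - 4\right) = - 3 \cdot 1 \left(-1\right) = \left(-3\right) \left(-1\right) = 3$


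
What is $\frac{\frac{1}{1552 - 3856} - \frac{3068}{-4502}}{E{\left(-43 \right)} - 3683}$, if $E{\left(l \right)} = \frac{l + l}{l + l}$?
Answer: $- \frac{3532085}{19095971328} \approx -0.00018496$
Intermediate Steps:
$E{\left(l \right)} = 1$ ($E{\left(l \right)} = \frac{2 l}{2 l} = 2 l \frac{1}{2 l} = 1$)
$\frac{\frac{1}{1552 - 3856} - \frac{3068}{-4502}}{E{\left(-43 \right)} - 3683} = \frac{\frac{1}{1552 - 3856} - \frac{3068}{-4502}}{1 - 3683} = \frac{\frac{1}{-2304} - - \frac{1534}{2251}}{-3682} = \left(- \frac{1}{2304} + \frac{1534}{2251}\right) \left(- \frac{1}{3682}\right) = \frac{3532085}{5186304} \left(- \frac{1}{3682}\right) = - \frac{3532085}{19095971328}$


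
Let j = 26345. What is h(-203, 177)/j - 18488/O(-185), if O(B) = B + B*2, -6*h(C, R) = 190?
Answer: 32469919/974765 ≈ 33.310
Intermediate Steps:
h(C, R) = -95/3 (h(C, R) = -⅙*190 = -95/3)
O(B) = 3*B (O(B) = B + 2*B = 3*B)
h(-203, 177)/j - 18488/O(-185) = -95/3/26345 - 18488/(3*(-185)) = -95/3*1/26345 - 18488/(-555) = -19/15807 - 18488*(-1/555) = -19/15807 + 18488/555 = 32469919/974765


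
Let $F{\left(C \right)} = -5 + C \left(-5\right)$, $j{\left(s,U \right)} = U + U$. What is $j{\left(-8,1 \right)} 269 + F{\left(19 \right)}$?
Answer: $438$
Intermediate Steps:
$j{\left(s,U \right)} = 2 U$
$F{\left(C \right)} = -5 - 5 C$
$j{\left(-8,1 \right)} 269 + F{\left(19 \right)} = 2 \cdot 1 \cdot 269 - 100 = 2 \cdot 269 - 100 = 538 - 100 = 438$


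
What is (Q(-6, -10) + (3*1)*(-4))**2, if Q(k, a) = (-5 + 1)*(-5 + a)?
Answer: 2304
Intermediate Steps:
Q(k, a) = 20 - 4*a (Q(k, a) = -4*(-5 + a) = 20 - 4*a)
(Q(-6, -10) + (3*1)*(-4))**2 = ((20 - 4*(-10)) + (3*1)*(-4))**2 = ((20 + 40) + 3*(-4))**2 = (60 - 12)**2 = 48**2 = 2304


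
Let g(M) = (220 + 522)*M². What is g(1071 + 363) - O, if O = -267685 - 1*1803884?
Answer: 1527887721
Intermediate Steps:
O = -2071569 (O = -267685 - 1803884 = -2071569)
g(M) = 742*M²
g(1071 + 363) - O = 742*(1071 + 363)² - 1*(-2071569) = 742*1434² + 2071569 = 742*2056356 + 2071569 = 1525816152 + 2071569 = 1527887721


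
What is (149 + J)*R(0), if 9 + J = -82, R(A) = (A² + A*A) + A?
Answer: 0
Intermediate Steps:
R(A) = A + 2*A² (R(A) = (A² + A²) + A = 2*A² + A = A + 2*A²)
J = -91 (J = -9 - 82 = -91)
(149 + J)*R(0) = (149 - 91)*(0*(1 + 2*0)) = 58*(0*(1 + 0)) = 58*(0*1) = 58*0 = 0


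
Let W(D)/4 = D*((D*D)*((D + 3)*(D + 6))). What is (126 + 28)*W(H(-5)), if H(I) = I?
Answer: 154000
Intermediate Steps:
W(D) = 4*D³*(3 + D)*(6 + D) (W(D) = 4*(D*((D*D)*((D + 3)*(D + 6)))) = 4*(D*(D²*((3 + D)*(6 + D)))) = 4*(D*(D²*(3 + D)*(6 + D))) = 4*(D³*(3 + D)*(6 + D)) = 4*D³*(3 + D)*(6 + D))
(126 + 28)*W(H(-5)) = (126 + 28)*(4*(-5)³*(18 + (-5)² + 9*(-5))) = 154*(4*(-125)*(18 + 25 - 45)) = 154*(4*(-125)*(-2)) = 154*1000 = 154000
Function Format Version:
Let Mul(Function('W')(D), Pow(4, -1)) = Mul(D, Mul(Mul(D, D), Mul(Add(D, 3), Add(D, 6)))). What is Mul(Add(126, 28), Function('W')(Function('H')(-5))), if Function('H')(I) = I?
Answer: 154000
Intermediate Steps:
Function('W')(D) = Mul(4, Pow(D, 3), Add(3, D), Add(6, D)) (Function('W')(D) = Mul(4, Mul(D, Mul(Mul(D, D), Mul(Add(D, 3), Add(D, 6))))) = Mul(4, Mul(D, Mul(Pow(D, 2), Mul(Add(3, D), Add(6, D))))) = Mul(4, Mul(D, Mul(Pow(D, 2), Add(3, D), Add(6, D)))) = Mul(4, Mul(Pow(D, 3), Add(3, D), Add(6, D))) = Mul(4, Pow(D, 3), Add(3, D), Add(6, D)))
Mul(Add(126, 28), Function('W')(Function('H')(-5))) = Mul(Add(126, 28), Mul(4, Pow(-5, 3), Add(18, Pow(-5, 2), Mul(9, -5)))) = Mul(154, Mul(4, -125, Add(18, 25, -45))) = Mul(154, Mul(4, -125, -2)) = Mul(154, 1000) = 154000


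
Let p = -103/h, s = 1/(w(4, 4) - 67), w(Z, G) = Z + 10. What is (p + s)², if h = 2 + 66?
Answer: 30547729/12988816 ≈ 2.3518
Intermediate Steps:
w(Z, G) = 10 + Z
h = 68
s = -1/53 (s = 1/((10 + 4) - 67) = 1/(14 - 67) = 1/(-53) = -1/53 ≈ -0.018868)
p = -103/68 ≈ -1.5147
(p + s)² = (-103/68 - 1/53)² = (-5527/3604)² = 30547729/12988816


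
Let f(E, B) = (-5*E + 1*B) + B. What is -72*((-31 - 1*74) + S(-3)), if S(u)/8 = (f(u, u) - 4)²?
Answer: -6840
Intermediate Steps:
f(E, B) = -5*E + 2*B (f(E, B) = (-5*E + B) + B = (B - 5*E) + B = -5*E + 2*B)
S(u) = 8*(-4 - 3*u)² (S(u) = 8*((-5*u + 2*u) - 4)² = 8*(-3*u - 4)² = 8*(-4 - 3*u)²)
-72*((-31 - 1*74) + S(-3)) = -72*((-31 - 1*74) + 8*(4 + 3*(-3))²) = -72*((-31 - 74) + 8*(4 - 9)²) = -72*(-105 + 8*(-5)²) = -72*(-105 + 8*25) = -72*(-105 + 200) = -72*95 = -6840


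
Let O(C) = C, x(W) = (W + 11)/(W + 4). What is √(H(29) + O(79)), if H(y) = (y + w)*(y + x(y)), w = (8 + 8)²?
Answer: 4*√65714/11 ≈ 93.217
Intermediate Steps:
x(W) = (11 + W)/(4 + W)
w = 256 (w = 16² = 256)
H(y) = (256 + y)*(y + (11 + y)/(4 + y)) (H(y) = (y + 256)*(y + (11 + y)/(4 + y)) = (256 + y)*(y + (11 + y)/(4 + y)))
√(H(29) + O(79)) = √((2816 + 29³ + 261*29² + 1291*29)/(4 + 29) + 79) = √((2816 + 24389 + 261*841 + 37439)/33 + 79) = √((2816 + 24389 + 219501 + 37439)/33 + 79) = √((1/33)*284145 + 79) = √(94715/11 + 79) = √(95584/11) = 4*√65714/11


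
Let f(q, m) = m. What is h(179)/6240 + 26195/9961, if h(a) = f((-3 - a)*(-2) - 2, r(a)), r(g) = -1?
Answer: 163446839/62156640 ≈ 2.6296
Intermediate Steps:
h(a) = -1
h(179)/6240 + 26195/9961 = -1/6240 + 26195/9961 = 163446839/62156640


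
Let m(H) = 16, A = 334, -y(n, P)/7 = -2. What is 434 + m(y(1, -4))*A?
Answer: 5778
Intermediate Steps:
y(n, P) = 14 (y(n, P) = -7*(-2) = 14)
434 + m(y(1, -4))*A = 434 + 16*334 = 434 + 5344 = 5778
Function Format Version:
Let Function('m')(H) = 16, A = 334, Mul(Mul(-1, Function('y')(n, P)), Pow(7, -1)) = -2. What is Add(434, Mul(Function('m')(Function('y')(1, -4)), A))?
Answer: 5778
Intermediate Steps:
Function('y')(n, P) = 14 (Function('y')(n, P) = Mul(-7, -2) = 14)
Add(434, Mul(Function('m')(Function('y')(1, -4)), A)) = Add(434, Mul(16, 334)) = Add(434, 5344) = 5778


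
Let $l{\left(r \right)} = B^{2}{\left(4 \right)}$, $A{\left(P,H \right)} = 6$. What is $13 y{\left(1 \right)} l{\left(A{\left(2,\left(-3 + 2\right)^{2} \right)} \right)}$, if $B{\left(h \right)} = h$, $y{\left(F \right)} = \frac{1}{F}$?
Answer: $208$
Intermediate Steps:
$l{\left(r \right)} = 16$ ($l{\left(r \right)} = 4^{2} = 16$)
$13 y{\left(1 \right)} l{\left(A{\left(2,\left(-3 + 2\right)^{2} \right)} \right)} = \frac{13}{1} \cdot 16 = 13 \cdot 1 \cdot 16 = 13 \cdot 16 = 208$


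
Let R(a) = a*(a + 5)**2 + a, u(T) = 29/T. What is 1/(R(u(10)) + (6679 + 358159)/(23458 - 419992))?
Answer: 198267000/36276701363 ≈ 0.0054654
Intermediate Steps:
R(a) = a + a*(5 + a)**2 (R(a) = a*(5 + a)**2 + a = a + a*(5 + a)**2)
1/(R(u(10)) + (6679 + 358159)/(23458 - 419992)) = 1/((29/10)*(1 + (5 + 29/10)**2) + (6679 + 358159)/(23458 - 419992)) = 1/((29*(1/10))*(1 + (5 + 29*(1/10))**2) + 364838/(-396534)) = 1/(29*(1 + (5 + 29/10)**2)/10 + 364838*(-1/396534)) = 1/(29*(1 + (79/10)**2)/10 - 182419/198267) = 1/(29*(1 + 6241/100)/10 - 182419/198267) = 1/((29/10)*(6341/100) - 182419/198267) = 1/(183889/1000 - 182419/198267) = 1/(36276701363/198267000) = 198267000/36276701363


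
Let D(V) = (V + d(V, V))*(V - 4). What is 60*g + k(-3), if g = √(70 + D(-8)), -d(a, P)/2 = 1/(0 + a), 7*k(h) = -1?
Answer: -⅐ + 60*√163 ≈ 765.89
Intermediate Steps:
k(h) = -⅐ (k(h) = (⅐)*(-1) = -⅐)
d(a, P) = -2/a (d(a, P) = -2/(0 + a) = -2/a)
D(V) = (-4 + V)*(V - 2/V) (D(V) = (V - 2/V)*(V - 4) = (V - 2/V)*(-4 + V) = (-4 + V)*(V - 2/V))
g = √163 (g = √(70 + (-2 + (-8)² - 4*(-8) + 8/(-8))) = √(70 + (-2 + 64 + 32 + 8*(-⅛))) = √(70 + (-2 + 64 + 32 - 1)) = √(70 + 93) = √163 ≈ 12.767)
60*g + k(-3) = 60*√163 - ⅐ = -⅐ + 60*√163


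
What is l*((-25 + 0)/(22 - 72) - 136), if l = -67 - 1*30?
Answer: 26287/2 ≈ 13144.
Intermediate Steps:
l = -97 (l = -67 - 30 = -97)
l*((-25 + 0)/(22 - 72) - 136) = -97*((-25 + 0)/(22 - 72) - 136) = -97*(-25/(-50) - 136) = -97*(-25*(-1/50) - 136) = -97*(½ - 136) = -97*(-271/2) = 26287/2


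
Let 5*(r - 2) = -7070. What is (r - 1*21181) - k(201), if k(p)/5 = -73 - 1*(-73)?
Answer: -22593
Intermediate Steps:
k(p) = 0 (k(p) = 5*(-73 - 1*(-73)) = 5*(-73 + 73) = 5*0 = 0)
r = -1412 (r = 2 + (1/5)*(-7070) = 2 - 1414 = -1412)
(r - 1*21181) - k(201) = (-1412 - 1*21181) - 1*0 = (-1412 - 21181) + 0 = -22593 + 0 = -22593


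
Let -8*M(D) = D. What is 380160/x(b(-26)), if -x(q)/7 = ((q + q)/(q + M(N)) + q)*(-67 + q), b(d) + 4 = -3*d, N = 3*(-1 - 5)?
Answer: -57974400/567469 ≈ -102.16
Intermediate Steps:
N = -18 (N = 3*(-6) = -18)
M(D) = -D/8
b(d) = -4 - 3*d
x(q) = -7*(-67 + q)*(q + 2*q/(9/4 + q)) (x(q) = -7*((q + q)/(q - 1/8*(-18)) + q)*(-67 + q) = -7*((2*q)/(q + 9/4) + q)*(-67 + q) = -7*((2*q)/(9/4 + q) + q)*(-67 + q) = -7*(2*q/(9/4 + q) + q)*(-67 + q) = -7*(q + 2*q/(9/4 + q))*(-67 + q) = -7*(-67 + q)*(q + 2*q/(9/4 + q)))
380160/x(b(-26)) = 380160/((7*(-4 - 3*(-26))*(1139 - 4*(-4 - 3*(-26))**2 + 251*(-4 - 3*(-26)))/(9 + 4*(-4 - 3*(-26))))) = 380160/((7*(-4 + 78)*(1139 - 4*(-4 + 78)**2 + 251*(-4 + 78))/(9 + 4*(-4 + 78)))) = 380160/((7*74*(1139 - 4*74**2 + 251*74)/(9 + 4*74))) = 380160/((7*74*(1139 - 4*5476 + 18574)/(9 + 296))) = 380160/((7*74*(1139 - 21904 + 18574)/305)) = 380160/((7*74*(1/305)*(-2191))) = 380160/(-1134938/305) = 380160*(-305/1134938) = -57974400/567469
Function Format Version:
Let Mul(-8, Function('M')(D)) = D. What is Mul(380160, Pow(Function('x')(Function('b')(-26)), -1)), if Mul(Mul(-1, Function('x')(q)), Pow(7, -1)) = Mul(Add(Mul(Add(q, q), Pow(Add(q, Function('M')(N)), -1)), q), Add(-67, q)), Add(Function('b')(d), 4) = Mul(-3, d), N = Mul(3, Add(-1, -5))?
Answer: Rational(-57974400, 567469) ≈ -102.16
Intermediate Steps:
N = -18 (N = Mul(3, -6) = -18)
Function('M')(D) = Mul(Rational(-1, 8), D)
Function('b')(d) = Add(-4, Mul(-3, d))
Function('x')(q) = Mul(-7, Add(-67, q), Add(q, Mul(2, q, Pow(Add(Rational(9, 4), q), -1)))) (Function('x')(q) = Mul(-7, Mul(Add(Mul(Add(q, q), Pow(Add(q, Mul(Rational(-1, 8), -18)), -1)), q), Add(-67, q))) = Mul(-7, Mul(Add(Mul(Mul(2, q), Pow(Add(q, Rational(9, 4)), -1)), q), Add(-67, q))) = Mul(-7, Mul(Add(Mul(Mul(2, q), Pow(Add(Rational(9, 4), q), -1)), q), Add(-67, q))) = Mul(-7, Mul(Add(Mul(2, q, Pow(Add(Rational(9, 4), q), -1)), q), Add(-67, q))) = Mul(-7, Mul(Add(q, Mul(2, q, Pow(Add(Rational(9, 4), q), -1))), Add(-67, q))) = Mul(-7, Mul(Add(-67, q), Add(q, Mul(2, q, Pow(Add(Rational(9, 4), q), -1))))) = Mul(-7, Add(-67, q), Add(q, Mul(2, q, Pow(Add(Rational(9, 4), q), -1)))))
Mul(380160, Pow(Function('x')(Function('b')(-26)), -1)) = Mul(380160, Pow(Mul(7, Add(-4, Mul(-3, -26)), Pow(Add(9, Mul(4, Add(-4, Mul(-3, -26)))), -1), Add(1139, Mul(-4, Pow(Add(-4, Mul(-3, -26)), 2)), Mul(251, Add(-4, Mul(-3, -26))))), -1)) = Mul(380160, Pow(Mul(7, Add(-4, 78), Pow(Add(9, Mul(4, Add(-4, 78))), -1), Add(1139, Mul(-4, Pow(Add(-4, 78), 2)), Mul(251, Add(-4, 78)))), -1)) = Mul(380160, Pow(Mul(7, 74, Pow(Add(9, Mul(4, 74)), -1), Add(1139, Mul(-4, Pow(74, 2)), Mul(251, 74))), -1)) = Mul(380160, Pow(Mul(7, 74, Pow(Add(9, 296), -1), Add(1139, Mul(-4, 5476), 18574)), -1)) = Mul(380160, Pow(Mul(7, 74, Pow(305, -1), Add(1139, -21904, 18574)), -1)) = Mul(380160, Pow(Mul(7, 74, Rational(1, 305), -2191), -1)) = Mul(380160, Pow(Rational(-1134938, 305), -1)) = Mul(380160, Rational(-305, 1134938)) = Rational(-57974400, 567469)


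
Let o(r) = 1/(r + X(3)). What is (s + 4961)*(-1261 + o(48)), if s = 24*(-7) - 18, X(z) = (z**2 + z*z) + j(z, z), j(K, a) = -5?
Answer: -367293000/61 ≈ -6.0212e+6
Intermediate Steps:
X(z) = -5 + 2*z**2 (X(z) = (z**2 + z*z) - 5 = (z**2 + z**2) - 5 = 2*z**2 - 5 = -5 + 2*z**2)
o(r) = 1/(13 + r) (o(r) = 1/(r + (-5 + 2*3**2)) = 1/(r + (-5 + 2*9)) = 1/(r + (-5 + 18)) = 1/(r + 13) = 1/(13 + r))
s = -186 (s = -168 - 18 = -186)
(s + 4961)*(-1261 + o(48)) = (-186 + 4961)*(-1261 + 1/(13 + 48)) = 4775*(-1261 + 1/61) = 4775*(-76920/61) = -367293000/61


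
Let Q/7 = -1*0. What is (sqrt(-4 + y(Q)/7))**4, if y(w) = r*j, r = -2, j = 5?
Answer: 1444/49 ≈ 29.469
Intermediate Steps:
Q = 0 (Q = 7*(-1*0) = 7*0 = 0)
y(w) = -10 (y(w) = -2*5 = -10)
(sqrt(-4 + y(Q)/7))**4 = (sqrt(-4 - 10/7))**4 = (sqrt(-38/7))**4 = (I*sqrt(266)/7)**4 = 1444/49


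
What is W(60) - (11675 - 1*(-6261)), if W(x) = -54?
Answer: -17990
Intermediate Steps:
W(60) - (11675 - 1*(-6261)) = -54 - (11675 - 1*(-6261)) = -54 - (11675 + 6261) = -54 - 1*17936 = -54 - 17936 = -17990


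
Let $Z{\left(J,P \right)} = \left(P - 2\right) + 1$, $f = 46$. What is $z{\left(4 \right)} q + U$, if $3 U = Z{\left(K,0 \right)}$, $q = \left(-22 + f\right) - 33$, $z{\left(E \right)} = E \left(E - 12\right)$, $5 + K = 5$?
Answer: $\frac{863}{3} \approx 287.67$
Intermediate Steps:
$K = 0$ ($K = -5 + 5 = 0$)
$z{\left(E \right)} = E \left(-12 + E\right)$
$Z{\left(J,P \right)} = -1 + P$ ($Z{\left(J,P \right)} = \left(-2 + P\right) + 1 = -1 + P$)
$q = -9$ ($q = \left(-22 + 46\right) - 33 = 24 - 33 = -9$)
$U = - \frac{1}{3}$ ($U = \frac{-1 + 0}{3} = \frac{1}{3} \left(-1\right) = - \frac{1}{3} \approx -0.33333$)
$z{\left(4 \right)} q + U = 4 \left(-12 + 4\right) \left(-9\right) - \frac{1}{3} = 4 \left(-8\right) \left(-9\right) - \frac{1}{3} = \left(-32\right) \left(-9\right) - \frac{1}{3} = 288 - \frac{1}{3} = \frac{863}{3}$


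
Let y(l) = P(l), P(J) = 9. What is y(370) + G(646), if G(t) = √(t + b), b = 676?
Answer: 9 + √1322 ≈ 45.359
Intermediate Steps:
y(l) = 9
G(t) = √(676 + t) (G(t) = √(t + 676) = √(676 + t))
y(370) + G(646) = 9 + √(676 + 646) = 9 + √1322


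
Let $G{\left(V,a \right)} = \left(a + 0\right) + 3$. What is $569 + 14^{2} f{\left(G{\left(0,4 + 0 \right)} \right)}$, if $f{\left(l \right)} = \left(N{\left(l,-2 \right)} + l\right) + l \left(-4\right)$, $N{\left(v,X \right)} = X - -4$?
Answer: $-3155$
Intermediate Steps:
$N{\left(v,X \right)} = 4 + X$ ($N{\left(v,X \right)} = X + 4 = 4 + X$)
$G{\left(V,a \right)} = 3 + a$ ($G{\left(V,a \right)} = a + 3 = 3 + a$)
$f{\left(l \right)} = 2 - 3 l$ ($f{\left(l \right)} = \left(\left(4 - 2\right) + l\right) + l \left(-4\right) = \left(2 + l\right) - 4 l = 2 - 3 l$)
$569 + 14^{2} f{\left(G{\left(0,4 + 0 \right)} \right)} = 569 + 14^{2} \left(2 - 3 \left(3 + \left(4 + 0\right)\right)\right) = 569 + 196 \left(2 - 3 \left(3 + 4\right)\right) = 569 + 196 \left(2 - 21\right) = 569 + 196 \left(-19\right) = 569 - 3724 = -3155$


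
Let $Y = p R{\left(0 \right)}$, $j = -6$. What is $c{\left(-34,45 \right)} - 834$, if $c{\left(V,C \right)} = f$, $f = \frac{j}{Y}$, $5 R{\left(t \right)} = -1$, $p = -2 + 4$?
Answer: $-819$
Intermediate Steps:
$p = 2$
$R{\left(t \right)} = - \frac{1}{5}$ ($R{\left(t \right)} = \frac{1}{5} \left(-1\right) = - \frac{1}{5}$)
$Y = - \frac{2}{5}$ ($Y = 2 \left(- \frac{1}{5}\right) = - \frac{2}{5} \approx -0.4$)
$f = 15$ ($f = - \frac{6}{- \frac{2}{5}} = \left(-6\right) \left(- \frac{5}{2}\right) = 15$)
$c{\left(V,C \right)} = 15$
$c{\left(-34,45 \right)} - 834 = 15 - 834 = -819$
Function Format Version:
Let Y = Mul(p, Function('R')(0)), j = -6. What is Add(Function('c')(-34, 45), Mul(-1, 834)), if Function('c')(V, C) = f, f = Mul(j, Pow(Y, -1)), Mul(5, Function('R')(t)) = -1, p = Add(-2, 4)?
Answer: -819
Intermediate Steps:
p = 2
Function('R')(t) = Rational(-1, 5) (Function('R')(t) = Mul(Rational(1, 5), -1) = Rational(-1, 5))
Y = Rational(-2, 5) (Y = Mul(2, Rational(-1, 5)) = Rational(-2, 5) ≈ -0.40000)
f = 15 (f = Mul(-6, Pow(Rational(-2, 5), -1)) = Mul(-6, Rational(-5, 2)) = 15)
Function('c')(V, C) = 15
Add(Function('c')(-34, 45), Mul(-1, 834)) = Add(15, Mul(-1, 834)) = Add(15, -834) = -819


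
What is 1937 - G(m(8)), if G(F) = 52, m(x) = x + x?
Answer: 1885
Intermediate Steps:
m(x) = 2*x
1937 - G(m(8)) = 1937 - 1*52 = 1937 - 52 = 1885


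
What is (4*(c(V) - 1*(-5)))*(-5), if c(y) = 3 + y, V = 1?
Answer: -180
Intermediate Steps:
(4*(c(V) - 1*(-5)))*(-5) = (4*((3 + 1) - 1*(-5)))*(-5) = (4*(4 + 5))*(-5) = (4*9)*(-5) = 36*(-5) = -180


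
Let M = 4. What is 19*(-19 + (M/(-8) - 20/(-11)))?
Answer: -7391/22 ≈ -335.95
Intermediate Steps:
19*(-19 + (M/(-8) - 20/(-11))) = 19*(-19 + (4/(-8) - 20/(-11))) = 19*(-19 + (4*(-⅛) - 20*(-1/11))) = 19*(-19 + (-½ + 20/11)) = 19*(-19 + 29/22) = 19*(-389/22) = -7391/22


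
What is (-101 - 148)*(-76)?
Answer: 18924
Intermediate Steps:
(-101 - 148)*(-76) = -249*(-76) = 18924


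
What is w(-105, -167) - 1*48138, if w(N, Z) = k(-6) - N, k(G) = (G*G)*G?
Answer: -48249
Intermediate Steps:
k(G) = G³ (k(G) = G²*G = G³)
w(N, Z) = -216 - N (w(N, Z) = (-6)³ - N = -216 - N)
w(-105, -167) - 1*48138 = (-216 - 1*(-105)) - 1*48138 = (-216 + 105) - 48138 = -111 - 48138 = -48249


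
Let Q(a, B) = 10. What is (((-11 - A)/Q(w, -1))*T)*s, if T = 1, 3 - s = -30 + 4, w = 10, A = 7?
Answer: -261/5 ≈ -52.200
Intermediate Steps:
s = 29 (s = 3 - (-30 + 4) = 3 - 1*(-26) = 3 + 26 = 29)
(((-11 - A)/Q(w, -1))*T)*s = (((-11 - 1*7)/10)*1)*29 = (((-11 - 7)*(⅒))*1)*29 = (-18*⅒*1)*29 = -9/5*1*29 = -9/5*29 = -261/5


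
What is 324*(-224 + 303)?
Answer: 25596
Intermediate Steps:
324*(-224 + 303) = 324*79 = 25596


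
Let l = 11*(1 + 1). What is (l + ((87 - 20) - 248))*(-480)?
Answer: 76320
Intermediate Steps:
l = 22 (l = 11*2 = 22)
(l + ((87 - 20) - 248))*(-480) = (22 + ((87 - 20) - 248))*(-480) = (22 + (67 - 248))*(-480) = (22 - 181)*(-480) = -159*(-480) = 76320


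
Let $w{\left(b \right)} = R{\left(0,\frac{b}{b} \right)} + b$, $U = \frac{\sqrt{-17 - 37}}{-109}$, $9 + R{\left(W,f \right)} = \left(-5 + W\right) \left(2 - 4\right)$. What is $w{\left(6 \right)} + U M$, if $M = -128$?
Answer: $7 + \frac{384 i \sqrt{6}}{109} \approx 7.0 + 8.6294 i$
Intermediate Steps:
$R{\left(W,f \right)} = 1 - 2 W$ ($R{\left(W,f \right)} = -9 + \left(-5 + W\right) \left(2 - 4\right) = -9 + \left(-5 + W\right) \left(-2\right) = -9 - \left(-10 + 2 W\right) = 1 - 2 W$)
$U = - \frac{3 i \sqrt{6}}{109}$ ($U = \sqrt{-54} \left(- \frac{1}{109}\right) = 3 i \sqrt{6} \left(- \frac{1}{109}\right) = - \frac{3 i \sqrt{6}}{109} \approx - 0.067417 i$)
$w{\left(b \right)} = 1 + b$ ($w{\left(b \right)} = \left(1 - 0\right) + b = \left(1 + 0\right) + b = 1 + b$)
$w{\left(6 \right)} + U M = \left(1 + 6\right) + - \frac{3 i \sqrt{6}}{109} \left(-128\right) = 7 + \frac{384 i \sqrt{6}}{109}$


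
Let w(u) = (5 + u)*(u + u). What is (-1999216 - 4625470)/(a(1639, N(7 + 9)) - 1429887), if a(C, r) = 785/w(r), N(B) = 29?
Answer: 13063880792/2819736379 ≈ 4.6330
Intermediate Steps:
w(u) = 2*u*(5 + u) (w(u) = (5 + u)*(2*u) = 2*u*(5 + u))
a(C, r) = 785/(2*r*(5 + r)) (a(C, r) = 785/((2*r*(5 + r))) = 785*(1/(2*r*(5 + r))) = 785/(2*r*(5 + r)))
(-1999216 - 4625470)/(a(1639, N(7 + 9)) - 1429887) = (-1999216 - 4625470)/((785/2)/(29*(5 + 29)) - 1429887) = -6624686/((785/2)*(1/29)/34 - 1429887) = -6624686/((785/2)*(1/29)*(1/34) - 1429887) = -6624686/(785/1972 - 1429887) = -6624686/(-2819736379/1972) = -6624686*(-1972/2819736379) = 13063880792/2819736379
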